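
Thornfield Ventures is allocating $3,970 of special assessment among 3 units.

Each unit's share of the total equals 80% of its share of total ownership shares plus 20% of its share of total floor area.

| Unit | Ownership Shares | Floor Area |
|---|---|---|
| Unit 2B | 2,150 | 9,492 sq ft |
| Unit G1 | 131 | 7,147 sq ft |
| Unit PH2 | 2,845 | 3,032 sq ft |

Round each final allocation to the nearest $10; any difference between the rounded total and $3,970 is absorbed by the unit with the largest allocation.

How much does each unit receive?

Unit 2B: $1,720 · Unit G1: $370 · Unit PH2: $1,880

Totals — ownership shares 5,126, floor area 19,671.
Composite weights (80% ownership shares + 20% floor area): Unit 2B 0.4321; Unit G1 0.0931; Unit PH2 0.4748.
Proportional shares: Unit 2B 1,715.25; Unit G1 369.65; Unit PH2 1,885.11.
After rounding ($10): Unit 2B $1,720; Unit G1 $370; Unit PH2 $1,890. Sum = $3,980.
Difference $3,970 − $3,980 = −$10 applied to largest allocation (Unit PH2): Unit PH2 becomes $1,880.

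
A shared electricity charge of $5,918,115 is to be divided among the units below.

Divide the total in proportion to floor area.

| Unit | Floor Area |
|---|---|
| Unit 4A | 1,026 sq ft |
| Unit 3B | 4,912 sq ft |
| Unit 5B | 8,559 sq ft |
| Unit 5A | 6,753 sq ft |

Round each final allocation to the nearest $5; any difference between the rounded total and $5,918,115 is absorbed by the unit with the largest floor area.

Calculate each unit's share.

Unit 4A: $285,740 · Unit 3B: $1,367,990 · Unit 5B: $2,383,680 · Unit 5A: $1,880,705

Combined floor area = 1,026 + 4,912 + 8,559 + 6,753 = 21,250.
Pro-rata amounts: Unit 4A 285,740.52; Unit 3B 1,367,989.69; Unit 5B 2,383,677.47; Unit 5A 1,880,707.32.
After rounding ($5): Unit 4A $285,740; Unit 3B $1,367,990; Unit 5B $2,383,675; Unit 5A $1,880,705. Sum = $5,918,110.
Difference $5,918,115 − $5,918,110 = +$5 applied to largest floor area (Unit 5B): Unit 5B becomes $2,383,680.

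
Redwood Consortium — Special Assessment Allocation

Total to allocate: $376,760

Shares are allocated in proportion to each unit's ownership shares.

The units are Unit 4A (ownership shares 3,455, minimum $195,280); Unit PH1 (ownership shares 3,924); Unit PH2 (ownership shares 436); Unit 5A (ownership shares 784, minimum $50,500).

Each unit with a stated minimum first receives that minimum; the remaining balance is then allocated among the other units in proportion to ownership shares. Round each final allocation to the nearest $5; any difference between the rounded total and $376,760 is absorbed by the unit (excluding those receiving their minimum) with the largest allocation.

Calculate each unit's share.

Guaranteed amounts: Unit 4A $195,280; Unit 5A $50,500. Balance $130,980.
Balance split over remaining ownership shares 4,360: Unit PH1 117,882.00 → $117,880; Unit PH2 13,098.00 → $13,100.

Unit 4A: $195,280; Unit PH1: $117,880; Unit PH2: $13,100; Unit 5A: $50,500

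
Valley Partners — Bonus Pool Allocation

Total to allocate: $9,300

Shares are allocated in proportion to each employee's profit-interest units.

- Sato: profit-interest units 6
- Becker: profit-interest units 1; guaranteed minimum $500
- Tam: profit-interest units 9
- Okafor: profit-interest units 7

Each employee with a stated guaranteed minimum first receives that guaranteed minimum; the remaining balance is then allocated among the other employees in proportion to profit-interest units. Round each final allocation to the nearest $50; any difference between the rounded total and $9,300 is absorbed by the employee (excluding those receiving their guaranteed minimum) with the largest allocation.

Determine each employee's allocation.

Sato: $2,400 | Becker: $500 | Tam: $3,600 | Okafor: $2,800

Minimums first: Becker $500. Residual $8,800.
Residual split over remaining profit-interest units 22: Sato 2,400.00 → $2,400; Tam 3,600.00 → $3,600; Okafor 2,800.00 → $2,800.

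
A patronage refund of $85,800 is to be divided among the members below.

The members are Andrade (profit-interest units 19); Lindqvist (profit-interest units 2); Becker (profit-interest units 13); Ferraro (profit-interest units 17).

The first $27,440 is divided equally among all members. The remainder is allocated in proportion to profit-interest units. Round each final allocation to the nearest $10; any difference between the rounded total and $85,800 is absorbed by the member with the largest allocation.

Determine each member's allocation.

Andrade: $28,600 | Lindqvist: $9,150 | Becker: $21,740 | Ferraro: $26,310

$27,440 shared equally gives $6,860 per member.
Remainder $58,360 by profit-interest units (total 51): Andrade 21,741.96 → $21,740; Lindqvist 2,288.63 → $2,290; Becker 14,876.08 → $14,880; Ferraro 19,453.33 → $19,450.
Totals: Andrade $6,860 + $21,740 = $28,600; Lindqvist $6,860 + $2,290 = $9,150; Becker $6,860 + $14,880 = $21,740; Ferraro $6,860 + $19,450 = $26,310.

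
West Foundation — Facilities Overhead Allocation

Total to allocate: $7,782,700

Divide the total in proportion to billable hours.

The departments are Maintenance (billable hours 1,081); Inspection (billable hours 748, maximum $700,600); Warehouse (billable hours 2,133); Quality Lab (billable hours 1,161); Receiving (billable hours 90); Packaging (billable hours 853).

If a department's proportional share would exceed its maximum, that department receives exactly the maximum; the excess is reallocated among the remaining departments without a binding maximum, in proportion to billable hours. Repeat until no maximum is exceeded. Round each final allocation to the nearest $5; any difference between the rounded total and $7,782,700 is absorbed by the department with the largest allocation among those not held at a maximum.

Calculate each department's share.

Maintenance: $1,439,590 | Inspection: $700,600 | Warehouse: $2,840,565 | Quality Lab: $1,546,130 | Receiving: $119,855 | Packaging: $1,135,960

Total billable hours = 6,066.
Pro-rata shares before constraints: Maintenance 1,386,926.92; Inspection 959,686.71; Warehouse 2,736,646.74; Quality Lab 1,489,567.21; Receiving 115,470.33; Packaging 1,094,402.09.
Held at cap: Inspection ($700,600); remaining pool $7,082,100 reallocated over remaining billable hours 5,318.
Shares after redistribution: Maintenance 1,439,591.97 → $1,439,590; Warehouse 2,840,563.99 → $2,840,565; Quality Lab 1,546,129.77 → $1,546,130; Receiving 119,855.02 → $119,855; Packaging 1,135,959.25 → $1,135,960.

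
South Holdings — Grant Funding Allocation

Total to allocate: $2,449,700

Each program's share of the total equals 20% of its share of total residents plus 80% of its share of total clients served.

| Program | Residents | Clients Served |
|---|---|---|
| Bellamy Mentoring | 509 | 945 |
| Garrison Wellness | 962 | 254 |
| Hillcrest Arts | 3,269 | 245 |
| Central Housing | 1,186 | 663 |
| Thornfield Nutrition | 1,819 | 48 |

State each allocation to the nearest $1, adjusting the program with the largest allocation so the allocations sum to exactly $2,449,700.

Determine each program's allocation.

Residents total 7,745; clients served total 2,155.
Combined weights (20% residents + 80% clients served): Bellamy Mentoring 0.3640; Garrison Wellness 0.1191; Hillcrest Arts 0.1754; Central Housing 0.2768; Thornfield Nutrition 0.0648.
Raw shares: Bellamy Mentoring 891,583.08; Garrison Wellness 291,842.99; Hillcrest Arts 429,596.61; Central Housing 677,958.15; Thornfield Nutrition 158,719.16.
At nearest $1: Bellamy Mentoring $891,583; Garrison Wellness $291,843; Hillcrest Arts $429,597; Central Housing $677,958; Thornfield Nutrition $158,719. Sum = $2,449,700.
Rounded total matches; no reconciliation needed.

Bellamy Mentoring: $891,583; Garrison Wellness: $291,843; Hillcrest Arts: $429,597; Central Housing: $677,958; Thornfield Nutrition: $158,719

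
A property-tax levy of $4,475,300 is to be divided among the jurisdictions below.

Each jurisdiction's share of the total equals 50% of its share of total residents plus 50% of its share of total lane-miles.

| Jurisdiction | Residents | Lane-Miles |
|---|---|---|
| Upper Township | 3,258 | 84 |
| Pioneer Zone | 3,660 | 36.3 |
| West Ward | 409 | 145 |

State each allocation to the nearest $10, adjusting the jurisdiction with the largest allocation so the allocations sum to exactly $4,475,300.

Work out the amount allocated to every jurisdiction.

Totals — residents 7,327, lane-miles 265.3.
Combined weights (50% residents + 50% lane-miles): Upper Township 0.3806; Pioneer Zone 0.3182; West Ward 0.3012.
Pro-rata amounts: Upper Township 1,703,476.94; Pioneer Zone 1,423,925.33; West Ward 1,347,897.73.
Rounded to nearest $10: Upper Township $1,703,480; Pioneer Zone $1,423,930; West Ward $1,347,900. Sum = $4,475,310.
Difference $4,475,300 − $4,475,310 = −$10 applied to largest allocation (Upper Township): Upper Township becomes $1,703,470.

Upper Township: $1,703,470 · Pioneer Zone: $1,423,930 · West Ward: $1,347,900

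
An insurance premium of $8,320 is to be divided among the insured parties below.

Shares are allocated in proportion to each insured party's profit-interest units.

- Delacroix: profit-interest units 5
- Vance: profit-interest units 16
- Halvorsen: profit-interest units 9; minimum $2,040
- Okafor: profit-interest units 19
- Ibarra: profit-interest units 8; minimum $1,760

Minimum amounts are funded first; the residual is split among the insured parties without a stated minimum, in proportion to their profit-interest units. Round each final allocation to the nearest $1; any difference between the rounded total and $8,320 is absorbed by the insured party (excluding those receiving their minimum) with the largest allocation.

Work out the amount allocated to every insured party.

Delacroix: $565 · Vance: $1,808 · Halvorsen: $2,040 · Okafor: $2,147 · Ibarra: $1,760

Fund the minimums — Halvorsen $2,040; Ibarra $1,760. Balance $4,520.
Balance split over remaining profit-interest units 40: Delacroix 565.00 → $565; Vance 1,808.00 → $1,808; Okafor 2,147.00 → $2,147.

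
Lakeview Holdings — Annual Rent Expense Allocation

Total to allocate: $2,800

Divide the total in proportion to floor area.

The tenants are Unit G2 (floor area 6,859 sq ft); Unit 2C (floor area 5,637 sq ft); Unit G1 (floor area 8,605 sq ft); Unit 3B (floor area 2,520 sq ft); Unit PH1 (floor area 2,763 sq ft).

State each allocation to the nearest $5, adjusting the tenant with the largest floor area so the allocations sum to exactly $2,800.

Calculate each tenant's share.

Unit G2: $730; Unit 2C: $600; Unit G1: $910; Unit 3B: $265; Unit PH1: $295

Total floor area = 26,384.
Proportional shares: Unit G2 6,859/26,384 × $2,800 = 727.91; Unit 2C 5,637/26,384 × $2,800 = 598.23; Unit G1 8,605/26,384 × $2,800 = 913.20; Unit 3B 2,520/26,384 × $2,800 = 267.43; Unit PH1 2,763/26,384 × $2,800 = 293.22.
Rounded to nearest $5: Unit G2 $730; Unit 2C $600; Unit G1 $915; Unit 3B $265; Unit PH1 $295. Sum = $2,805.
Difference $2,800 − $2,805 = −$5 applied to largest floor area (Unit G1): Unit G1 becomes $910.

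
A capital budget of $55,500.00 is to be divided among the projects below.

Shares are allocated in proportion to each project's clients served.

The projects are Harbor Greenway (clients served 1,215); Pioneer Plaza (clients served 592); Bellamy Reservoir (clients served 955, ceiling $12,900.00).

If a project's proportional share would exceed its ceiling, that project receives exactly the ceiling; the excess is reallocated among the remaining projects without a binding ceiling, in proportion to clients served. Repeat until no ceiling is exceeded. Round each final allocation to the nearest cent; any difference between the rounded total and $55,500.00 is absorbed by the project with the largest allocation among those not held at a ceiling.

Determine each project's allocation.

Clients served total: 2,762.
Unconstrained shares: Harbor Greenway 24,414.3736; Pioneer Plaza 11,895.7277; Bellamy Reservoir 19,189.8986.
Capped: Bellamy Reservoir ($12,900.00); remaining pool $42,600.00 reallocated over remaining clients served 1,807.
Shares after redistribution: Harbor Greenway 28,643.6082 → $28,643.61; Pioneer Plaza 13,956.3918 → $13,956.39.

Harbor Greenway: $28,643.61; Pioneer Plaza: $13,956.39; Bellamy Reservoir: $12,900.00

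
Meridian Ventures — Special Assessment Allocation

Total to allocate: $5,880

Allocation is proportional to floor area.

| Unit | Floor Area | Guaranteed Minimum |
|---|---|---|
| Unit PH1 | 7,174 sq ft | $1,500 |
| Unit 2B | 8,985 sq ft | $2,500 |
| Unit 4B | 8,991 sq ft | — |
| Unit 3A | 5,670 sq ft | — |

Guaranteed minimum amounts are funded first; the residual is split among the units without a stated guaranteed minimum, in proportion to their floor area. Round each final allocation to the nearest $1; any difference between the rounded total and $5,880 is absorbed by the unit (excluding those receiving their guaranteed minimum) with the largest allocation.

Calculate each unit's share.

Unit PH1: $1,500 | Unit 2B: $2,500 | Unit 4B: $1,153 | Unit 3A: $727

Minimums first: Unit PH1 $1,500; Unit 2B $2,500. Remaining pool $1,880.
Remaining pool split over remaining floor area 14,661: Unit 4B 1,152.93 → $1,153; Unit 3A 727.07 → $727.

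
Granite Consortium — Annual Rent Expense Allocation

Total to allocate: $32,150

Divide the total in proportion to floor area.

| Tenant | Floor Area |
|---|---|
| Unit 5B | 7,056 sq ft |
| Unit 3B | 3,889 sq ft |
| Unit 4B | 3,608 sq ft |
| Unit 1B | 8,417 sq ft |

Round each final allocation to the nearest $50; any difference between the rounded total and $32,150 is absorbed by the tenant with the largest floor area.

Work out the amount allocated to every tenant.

Sum of floor area: 22,970.
Unrounded shares: Unit 5B 7,056/22,970 × $32,150 = 9,875.94; Unit 3B 3,889/22,970 × $32,150 = 5,443.25; Unit 4B 3,608/22,970 × $32,150 = 5,049.94; Unit 1B 8,417/22,970 × $32,150 = 11,780.87.
At nearest $50: Unit 5B $9,900; Unit 3B $5,450; Unit 4B $5,050; Unit 1B $11,800. Sum = $32,200.
Difference $32,150 − $32,200 = −$50 applied to largest floor area (Unit 1B): Unit 1B becomes $11,750.

Unit 5B: $9,900 | Unit 3B: $5,450 | Unit 4B: $5,050 | Unit 1B: $11,750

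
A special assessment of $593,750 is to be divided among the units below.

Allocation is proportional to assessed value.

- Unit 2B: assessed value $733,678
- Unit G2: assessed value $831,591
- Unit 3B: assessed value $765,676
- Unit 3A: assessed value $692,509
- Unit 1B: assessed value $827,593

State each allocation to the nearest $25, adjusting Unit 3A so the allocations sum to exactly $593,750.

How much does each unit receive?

Sum of assessed value: 3,851,047.
Pro-rata amounts: Unit 2B 733,678/3,851,047 × $593,750 = 113,117.63; Unit G2 831,591/3,851,047 × $593,750 = 128,213.74; Unit 3B 765,676/3,851,047 × $593,750 = 118,051.05; Unit 3A 692,509/3,851,047 × $593,750 = 106,770.24; Unit 1B 827,593/3,851,047 × $593,750 = 127,597.34.
At nearest $25: Unit 2B $113,125; Unit G2 $128,225; Unit 3B $118,050; Unit 3A $106,775; Unit 1B $127,600. Sum = $593,775.
Difference $593,750 − $593,775 = −$25 applied to Unit 3A: Unit 3A becomes $106,750.

Unit 2B: $113,125 | Unit G2: $128,225 | Unit 3B: $118,050 | Unit 3A: $106,750 | Unit 1B: $127,600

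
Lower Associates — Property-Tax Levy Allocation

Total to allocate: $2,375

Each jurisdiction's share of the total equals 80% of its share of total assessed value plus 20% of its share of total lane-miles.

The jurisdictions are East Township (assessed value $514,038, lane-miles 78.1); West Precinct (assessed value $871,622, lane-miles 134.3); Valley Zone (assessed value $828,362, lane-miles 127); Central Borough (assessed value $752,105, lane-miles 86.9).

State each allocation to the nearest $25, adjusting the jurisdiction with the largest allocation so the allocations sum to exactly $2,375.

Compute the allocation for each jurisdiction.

Totals — assessed value 2,966,127, lane-miles 426.3.
Blended shares (80% assessed value + 20% lane-miles): East Township 0.1753; West Precinct 0.2981; Valley Zone 0.2830; Central Borough 0.2436.
Pro-rata amounts: East Township 416.30; West Precinct 707.97; Valley Zone 672.13; Central Borough 578.60.
After rounding ($25): East Township $425; West Precinct $700; Valley Zone $675; Central Borough $575. Sum = $2,375.
Sum already equals the total — no adjustment.

East Township: $425 · West Precinct: $700 · Valley Zone: $675 · Central Borough: $575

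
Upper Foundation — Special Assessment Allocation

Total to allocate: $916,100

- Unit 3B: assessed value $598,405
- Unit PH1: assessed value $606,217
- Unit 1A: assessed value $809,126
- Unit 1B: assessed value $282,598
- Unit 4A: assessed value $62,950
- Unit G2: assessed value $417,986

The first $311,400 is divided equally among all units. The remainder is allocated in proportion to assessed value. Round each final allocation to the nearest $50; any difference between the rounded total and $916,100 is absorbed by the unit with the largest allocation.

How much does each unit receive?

Unit 3B: $182,200; Unit PH1: $183,900; Unit 1A: $228,050; Unit 1B: $113,450; Unit 4A: $65,600; Unit G2: $142,900

Equal tier: $311,400 ÷ 6 = $51,900 apiece.
Remainder $604,700 by assessed value (total 2,777,282): Unit 3B 130,291.24 → $130,300; Unit PH1 131,992.15 → $132,000; Unit 1A 176,171.70 → $176,150; Unit 1B 61,530.31 → $61,550; Unit 4A 13,706.16 → $13,700; Unit G2 91,008.45 → $91,000.
Totals: Unit 3B $51,900 + $130,300 = $182,200; Unit PH1 $51,900 + $132,000 = $183,900; Unit 1A $51,900 + $176,150 = $228,050; Unit 1B $51,900 + $61,550 = $113,450; Unit 4A $51,900 + $13,700 = $65,600; Unit G2 $51,900 + $91,000 = $142,900.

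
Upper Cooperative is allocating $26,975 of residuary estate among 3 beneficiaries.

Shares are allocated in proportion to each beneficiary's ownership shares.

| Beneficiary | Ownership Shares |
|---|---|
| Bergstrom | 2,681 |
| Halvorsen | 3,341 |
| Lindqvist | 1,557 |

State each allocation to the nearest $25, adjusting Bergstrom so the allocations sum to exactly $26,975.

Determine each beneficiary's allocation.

Bergstrom: $9,525; Halvorsen: $11,900; Lindqvist: $5,550

Sum of ownership shares: 7,579.
Pro-rata amounts: Bergstrom 2,681/7,579 × $26,975 = 9,542.15; Halvorsen 3,341/7,579 × $26,975 = 11,891.21; Lindqvist 1,557/7,579 × $26,975 = 5,541.64.
Rounded to nearest $25: Bergstrom $9,550; Halvorsen $11,900; Lindqvist $5,550. Sum = $27,000.
Difference $26,975 − $27,000 = −$25 applied to Bergstrom: Bergstrom becomes $9,525.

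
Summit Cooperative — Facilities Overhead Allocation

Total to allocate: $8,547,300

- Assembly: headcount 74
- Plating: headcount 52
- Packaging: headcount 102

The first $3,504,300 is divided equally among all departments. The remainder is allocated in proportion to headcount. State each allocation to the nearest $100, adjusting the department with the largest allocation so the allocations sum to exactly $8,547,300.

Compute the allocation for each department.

Equal tier: $3,504,300 ÷ 3 = $1,168,100 apiece.
Remainder $5,043,000 by headcount (total 228): Assembly 1,636,763.16 → $1,636,800; Plating 1,150,157.89 → $1,150,200; Packaging 2,256,078.95 → $2,256,100.
Rounding difference −$100 on remainder applied to Packaging.
Totals: Assembly $1,168,100 + $1,636,800 = $2,804,900; Plating $1,168,100 + $1,150,200 = $2,318,300; Packaging $1,168,100 + $2,256,000 = $3,424,100.

Assembly: $2,804,900; Plating: $2,318,300; Packaging: $3,424,100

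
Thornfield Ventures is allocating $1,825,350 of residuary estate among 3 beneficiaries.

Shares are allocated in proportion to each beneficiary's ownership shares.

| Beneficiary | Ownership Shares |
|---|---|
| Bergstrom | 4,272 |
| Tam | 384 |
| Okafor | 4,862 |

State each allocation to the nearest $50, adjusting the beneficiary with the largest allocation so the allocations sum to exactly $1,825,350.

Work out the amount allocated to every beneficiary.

Combined ownership shares = 9,518.
Unrounded shares: Bergstrom 4,272/9,518 × $1,825,350 = 819,278.76; Tam 384/9,518 × $1,825,350 = 73,643.03; Okafor 4,862/9,518 × $1,825,350 = 932,428.21.
Rounded to nearest $50: Bergstrom $819,300; Tam $73,650; Okafor $932,450. Sum = $1,825,400.
Difference $1,825,350 − $1,825,400 = −$50 applied to largest allocation (Okafor): Okafor becomes $932,400.

Bergstrom: $819,300 · Tam: $73,650 · Okafor: $932,400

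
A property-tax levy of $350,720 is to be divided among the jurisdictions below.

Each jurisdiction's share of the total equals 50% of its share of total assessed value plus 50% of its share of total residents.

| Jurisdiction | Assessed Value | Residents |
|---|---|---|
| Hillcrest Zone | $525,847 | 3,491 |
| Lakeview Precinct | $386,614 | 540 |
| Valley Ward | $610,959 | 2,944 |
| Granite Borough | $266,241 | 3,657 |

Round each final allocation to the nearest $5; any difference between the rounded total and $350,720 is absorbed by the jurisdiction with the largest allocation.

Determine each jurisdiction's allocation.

Assessed value total 1,789,661; residents total 10,632.
Blended shares (50% assessed value + 50% residents): Hillcrest Zone 0.3111; Lakeview Precinct 0.1334; Valley Ward 0.3091; Granite Borough 0.2464.
Raw shares: Hillcrest Zone 109,104.31; Lakeview Precinct 46,788.93; Valley Ward 108,422.01; Granite Borough 86,404.74.
Rounded to nearest $5: Hillcrest Zone $109,105; Lakeview Precinct $46,790; Valley Ward $108,420; Granite Borough $86,405. Sum = $350,720.
Sum already equals the total — no adjustment.

Hillcrest Zone: $109,105 · Lakeview Precinct: $46,790 · Valley Ward: $108,420 · Granite Borough: $86,405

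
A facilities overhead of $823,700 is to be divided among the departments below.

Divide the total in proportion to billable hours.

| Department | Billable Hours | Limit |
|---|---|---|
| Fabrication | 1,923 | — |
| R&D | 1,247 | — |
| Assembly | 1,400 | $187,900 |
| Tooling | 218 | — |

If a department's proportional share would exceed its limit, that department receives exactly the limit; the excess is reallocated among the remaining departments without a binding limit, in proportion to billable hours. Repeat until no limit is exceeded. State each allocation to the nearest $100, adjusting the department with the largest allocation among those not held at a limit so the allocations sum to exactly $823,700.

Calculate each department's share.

Total billable hours = 4,788.
Unconstrained shares: Fabrication 330,821.87; R&D 214,526.71; Assembly 240,847.95; Tooling 37,503.47.
Capped: Assembly ($187,900); residual $635,800 reallocated over remaining billable hours 3,388.
Redistributed shares: Fabrication 360,874.68 → $360,900; R&D 234,014.94 → $234,000; Tooling 40,910.39 → $40,900.

Fabrication: $360,900 | R&D: $234,000 | Assembly: $187,900 | Tooling: $40,900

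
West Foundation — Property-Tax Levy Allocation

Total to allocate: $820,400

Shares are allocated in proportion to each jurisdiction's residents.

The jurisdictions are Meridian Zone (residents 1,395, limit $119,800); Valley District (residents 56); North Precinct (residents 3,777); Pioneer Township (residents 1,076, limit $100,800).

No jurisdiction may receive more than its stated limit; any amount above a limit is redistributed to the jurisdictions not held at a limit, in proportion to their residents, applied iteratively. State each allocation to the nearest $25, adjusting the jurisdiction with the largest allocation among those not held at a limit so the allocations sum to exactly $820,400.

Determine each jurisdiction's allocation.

Meridian Zone: $119,800 | Valley District: $8,775 | North Precinct: $591,025 | Pioneer Township: $100,800

Combined residents = 6,304.
Pro-rata shares before constraints: Meridian Zone 181,544.73; Valley District 7,287.82; North Precinct 491,537.25; Pioneer Township 140,030.20.
Capped: Meridian Zone ($119,800), Pioneer Township ($100,800); residual $599,800 reallocated over remaining residents 3,833.
Redistributed shares: Valley District 8,763.06 → $8,775; North Precinct 591,036.94 → $591,025.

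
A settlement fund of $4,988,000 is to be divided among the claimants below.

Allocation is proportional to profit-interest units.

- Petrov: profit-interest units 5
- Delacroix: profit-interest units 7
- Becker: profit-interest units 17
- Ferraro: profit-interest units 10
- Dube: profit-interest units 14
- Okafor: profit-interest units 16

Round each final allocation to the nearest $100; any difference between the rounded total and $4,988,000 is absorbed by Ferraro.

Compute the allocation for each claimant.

Petrov: $361,400 | Delacroix: $506,000 | Becker: $1,228,900 | Ferraro: $723,000 | Dube: $1,012,100 | Okafor: $1,156,600

Sum of profit-interest units: 69.
Unrounded shares: Petrov 5/69 × $4,988,000 = 361,449.28; Delacroix 7/69 × $4,988,000 = 506,028.99; Becker 17/69 × $4,988,000 = 1,228,927.54; Ferraro 10/69 × $4,988,000 = 722,898.55; Dube 14/69 × $4,988,000 = 1,012,057.97; Okafor 16/69 × $4,988,000 = 1,156,637.68.
Rounded to nearest $100: Petrov $361,400; Delacroix $506,000; Becker $1,228,900; Ferraro $722,900; Dube $1,012,100; Okafor $1,156,600. Sum = $4,987,900.
Difference $4,988,000 − $4,987,900 = +$100 applied to Ferraro: Ferraro becomes $723,000.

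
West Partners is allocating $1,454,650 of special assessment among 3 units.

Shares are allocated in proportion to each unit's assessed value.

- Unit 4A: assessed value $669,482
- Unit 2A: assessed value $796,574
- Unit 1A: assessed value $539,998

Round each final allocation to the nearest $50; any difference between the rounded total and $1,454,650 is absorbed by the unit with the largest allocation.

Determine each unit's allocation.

Unit 4A: $485,450; Unit 2A: $577,650; Unit 1A: $391,550

Sum of assessed value: 2,006,054.
Raw shares: Unit 4A 669,482/2,006,054 × $1,454,650 = 485,461.50; Unit 2A 796,574/2,006,054 × $1,454,650 = 577,619.73; Unit 1A 539,998/2,006,054 × $1,454,650 = 391,568.77.
Rounded to nearest $50: Unit 4A $485,450; Unit 2A $577,600; Unit 1A $391,550. Sum = $1,454,600.
Difference $1,454,650 − $1,454,600 = +$50 applied to largest allocation (Unit 2A): Unit 2A becomes $577,650.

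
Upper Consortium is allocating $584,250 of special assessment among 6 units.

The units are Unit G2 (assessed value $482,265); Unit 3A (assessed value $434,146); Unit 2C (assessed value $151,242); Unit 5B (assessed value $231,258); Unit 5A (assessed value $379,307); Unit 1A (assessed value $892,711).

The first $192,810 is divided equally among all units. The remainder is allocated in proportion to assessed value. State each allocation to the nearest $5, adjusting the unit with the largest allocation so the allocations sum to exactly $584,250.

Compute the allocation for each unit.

Equal tier: $192,810 ÷ 6 = $32,135 apiece.
Remainder $391,440 by assessed value (total 2,570,929): Unit G2 73,427.86 → $73,430; Unit 3A 66,101.44 → $66,100; Unit 2C 23,027.54 → $23,030; Unit 5B 35,210.48 → $35,210; Unit 5A 57,751.86 → $57,750; Unit 1A 135,920.83 → $135,920.
Totals: Unit G2 $32,135 + $73,430 = $105,565; Unit 3A $32,135 + $66,100 = $98,235; Unit 2C $32,135 + $23,030 = $55,165; Unit 5B $32,135 + $35,210 = $67,345; Unit 5A $32,135 + $57,750 = $89,885; Unit 1A $32,135 + $135,920 = $168,055.

Unit G2: $105,565 · Unit 3A: $98,235 · Unit 2C: $55,165 · Unit 5B: $67,345 · Unit 5A: $89,885 · Unit 1A: $168,055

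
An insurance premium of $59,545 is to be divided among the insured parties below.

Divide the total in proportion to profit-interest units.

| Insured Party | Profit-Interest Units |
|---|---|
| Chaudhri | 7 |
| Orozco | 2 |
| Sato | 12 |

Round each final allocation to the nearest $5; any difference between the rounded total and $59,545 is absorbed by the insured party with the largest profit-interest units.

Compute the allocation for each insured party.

Chaudhri: $19,850 | Orozco: $5,670 | Sato: $34,025

Combined profit-interest units = 7 + 2 + 12 = 21.
Unrounded shares: Chaudhri 19,848.33; Orozco 5,670.95; Sato 34,025.71.
At nearest $5: Chaudhri $19,850; Orozco $5,670; Sato $34,025. Sum = $59,545.
No rounding difference to absorb.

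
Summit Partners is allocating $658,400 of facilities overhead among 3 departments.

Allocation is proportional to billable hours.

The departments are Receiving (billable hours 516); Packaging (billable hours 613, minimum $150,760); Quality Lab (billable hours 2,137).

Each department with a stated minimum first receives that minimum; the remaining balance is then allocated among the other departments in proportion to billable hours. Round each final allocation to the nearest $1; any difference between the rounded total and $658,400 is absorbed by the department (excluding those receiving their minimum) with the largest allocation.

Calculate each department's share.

Receiving: $98,734 · Packaging: $150,760 · Quality Lab: $408,906

Guaranteed amounts: Packaging $150,760. Residual $507,640.
Residual split over remaining billable hours 2,653: Receiving 98,734.35 → $98,734; Quality Lab 408,905.65 → $408,906.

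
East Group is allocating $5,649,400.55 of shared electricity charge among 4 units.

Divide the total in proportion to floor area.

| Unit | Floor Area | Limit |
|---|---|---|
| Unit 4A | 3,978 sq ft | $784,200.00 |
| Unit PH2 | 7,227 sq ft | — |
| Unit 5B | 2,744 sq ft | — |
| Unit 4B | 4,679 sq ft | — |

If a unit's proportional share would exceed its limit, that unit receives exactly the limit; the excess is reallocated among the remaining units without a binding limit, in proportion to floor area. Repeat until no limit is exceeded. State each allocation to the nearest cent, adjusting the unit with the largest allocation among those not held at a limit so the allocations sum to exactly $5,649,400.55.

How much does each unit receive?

Floor area total: 18,628.
Unconstrained shares: Unit 4A 1,206,426.6367; Unit PH2 2,191,766.0390; Unit 5B 832,185.6941; Unit 4B 1,419,022.1802.
Held at cap: Unit 4A ($784,200.00); balance $4,865,200.55 reallocated over remaining floor area 14,650.
Remaining shares: Unit PH2 2,400,054.9061 → $2,400,054.91; Unit 5B 911,270.3283 → $911,270.33; Unit 4B 1,553,875.3156 → $1,553,875.32.
Rounding difference −$0.01 applied to Unit PH2 → $2,400,054.90.

Unit 4A: $784,200.00 · Unit PH2: $2,400,054.90 · Unit 5B: $911,270.33 · Unit 4B: $1,553,875.32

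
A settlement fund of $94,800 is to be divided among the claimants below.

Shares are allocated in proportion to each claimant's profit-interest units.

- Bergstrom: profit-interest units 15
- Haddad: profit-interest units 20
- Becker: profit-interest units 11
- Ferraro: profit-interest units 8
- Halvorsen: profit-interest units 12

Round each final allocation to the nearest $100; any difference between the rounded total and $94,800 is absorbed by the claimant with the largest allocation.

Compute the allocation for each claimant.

Bergstrom: $21,500; Haddad: $28,800; Becker: $15,800; Ferraro: $11,500; Halvorsen: $17,200

Sum of profit-interest units: 66.
Unrounded shares: Bergstrom 15/66 × $94,800 = 21,545.45; Haddad 20/66 × $94,800 = 28,727.27; Becker 11/66 × $94,800 = 15,800.00; Ferraro 8/66 × $94,800 = 11,490.91; Halvorsen 12/66 × $94,800 = 17,236.36.
Rounded to nearest $100: Bergstrom $21,500; Haddad $28,700; Becker $15,800; Ferraro $11,500; Halvorsen $17,200. Sum = $94,700.
Difference $94,800 − $94,700 = +$100 applied to largest allocation (Haddad): Haddad becomes $28,800.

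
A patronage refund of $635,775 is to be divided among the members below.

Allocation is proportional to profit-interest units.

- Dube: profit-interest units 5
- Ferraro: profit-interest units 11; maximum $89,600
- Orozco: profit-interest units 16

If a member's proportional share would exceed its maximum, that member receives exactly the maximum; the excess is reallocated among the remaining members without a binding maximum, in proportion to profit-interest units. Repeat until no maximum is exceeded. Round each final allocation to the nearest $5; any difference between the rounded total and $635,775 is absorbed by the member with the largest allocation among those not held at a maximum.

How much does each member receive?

Dube: $130,040 · Ferraro: $89,600 · Orozco: $416,135

Profit-interest units total: 32.
Proportional shares (ignoring caps): Dube 99,339.84; Ferraro 218,547.66; Orozco 317,887.50.
Cap binds for Ferraro ($89,600); balance $546,175 reallocated over remaining profit-interest units 21.
Shares after redistribution: Dube 130,041.67 → $130,040; Orozco 416,133.33 → $416,135.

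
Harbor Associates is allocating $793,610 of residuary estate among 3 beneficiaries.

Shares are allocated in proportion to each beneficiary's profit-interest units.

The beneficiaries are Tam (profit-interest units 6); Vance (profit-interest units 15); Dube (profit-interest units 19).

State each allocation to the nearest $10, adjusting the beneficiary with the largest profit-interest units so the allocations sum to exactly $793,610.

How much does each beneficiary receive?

Tam: $119,040; Vance: $297,600; Dube: $376,970

Profit-interest units total: 40.
Proportional shares: Tam 6/40 × $793,610 = 119,041.50; Vance 15/40 × $793,610 = 297,603.75; Dube 19/40 × $793,610 = 376,964.75.
At nearest $10: Tam $119,040; Vance $297,600; Dube $376,960. Sum = $793,600.
Difference $793,610 − $793,600 = +$10 applied to largest profit-interest units (Dube): Dube becomes $376,970.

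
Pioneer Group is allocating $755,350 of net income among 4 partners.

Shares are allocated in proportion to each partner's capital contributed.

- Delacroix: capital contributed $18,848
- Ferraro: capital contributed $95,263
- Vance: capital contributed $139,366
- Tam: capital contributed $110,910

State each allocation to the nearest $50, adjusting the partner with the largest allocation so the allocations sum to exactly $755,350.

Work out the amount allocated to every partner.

Sum of capital contributed: 364,387.
Pro-rata amounts: Delacroix 18,848/364,387 × $755,350 = 39,070.65; Ferraro 95,263/364,387 × $755,350 = 197,473.86; Vance 139,366/364,387 × $755,350 = 288,896.44; Tam 110,910/364,387 × $755,350 = 229,909.05.
Rounded to nearest $50: Delacroix $39,050; Ferraro $197,450; Vance $288,900; Tam $229,900. Sum = $755,300.
Difference $755,350 − $755,300 = +$50 applied to largest allocation (Vance): Vance becomes $288,950.

Delacroix: $39,050; Ferraro: $197,450; Vance: $288,950; Tam: $229,900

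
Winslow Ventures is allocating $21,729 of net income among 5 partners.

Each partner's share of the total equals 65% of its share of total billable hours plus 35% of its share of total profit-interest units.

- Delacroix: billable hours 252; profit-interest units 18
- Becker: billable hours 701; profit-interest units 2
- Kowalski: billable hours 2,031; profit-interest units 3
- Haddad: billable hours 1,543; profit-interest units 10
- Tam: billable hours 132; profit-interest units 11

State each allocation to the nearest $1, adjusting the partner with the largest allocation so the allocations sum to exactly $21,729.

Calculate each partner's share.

Billable hours total 4,659; profit-interest units total 44.
Combined weights (65% billable hours + 35% profit-interest units): Delacroix 0.1783; Becker 0.1137; Kowalski 0.3072; Haddad 0.2948; Tam 0.1059.
Unrounded shares: Delacroix 3,875.14; Becker 2,470.78; Kowalski 6,675.55; Haddad 6,406.08; Tam 2,301.45.
After rounding ($1): Delacroix $3,875; Becker $2,471; Kowalski $6,676; Haddad $6,406; Tam $2,301. Sum = $21,729.
Rounded total matches; no reconciliation needed.

Delacroix: $3,875 · Becker: $2,471 · Kowalski: $6,676 · Haddad: $6,406 · Tam: $2,301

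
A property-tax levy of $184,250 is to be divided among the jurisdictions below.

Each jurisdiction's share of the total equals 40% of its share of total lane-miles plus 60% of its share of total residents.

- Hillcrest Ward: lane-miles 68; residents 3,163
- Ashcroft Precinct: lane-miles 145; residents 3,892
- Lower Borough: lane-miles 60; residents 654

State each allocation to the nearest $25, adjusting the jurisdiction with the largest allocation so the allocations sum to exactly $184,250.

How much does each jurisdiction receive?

Totals — lane-miles 273, residents 7,709.
Composite weights (40% lane-miles + 60% residents): Hillcrest Ward 0.3458; Ashcroft Precinct 0.5154; Lower Borough 0.1388.
Pro-rata amounts: Hillcrest Ward 63,716.14; Ashcroft Precinct 94,957.45; Lower Borough 25,576.41.
At nearest $25: Hillcrest Ward $63,725; Ashcroft Precinct $94,950; Lower Borough $25,575. Sum = $184,250.
Sum already equals the total — no adjustment.

Hillcrest Ward: $63,725 · Ashcroft Precinct: $94,950 · Lower Borough: $25,575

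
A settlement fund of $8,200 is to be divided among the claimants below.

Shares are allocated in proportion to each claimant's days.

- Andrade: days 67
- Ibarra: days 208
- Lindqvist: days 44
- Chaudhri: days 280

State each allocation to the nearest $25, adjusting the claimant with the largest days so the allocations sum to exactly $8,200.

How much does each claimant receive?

Andrade: $925; Ibarra: $2,850; Lindqvist: $600; Chaudhri: $3,825

Combined days = 67 + 208 + 44 + 280 = 599.
Proportional shares: Andrade 917.20; Ibarra 2,847.41; Lindqvist 602.34; Chaudhri 3,833.06.
Rounded to nearest $25: Andrade $925; Ibarra $2,850; Lindqvist $600; Chaudhri $3,825. Sum = $8,200.
No rounding difference to absorb.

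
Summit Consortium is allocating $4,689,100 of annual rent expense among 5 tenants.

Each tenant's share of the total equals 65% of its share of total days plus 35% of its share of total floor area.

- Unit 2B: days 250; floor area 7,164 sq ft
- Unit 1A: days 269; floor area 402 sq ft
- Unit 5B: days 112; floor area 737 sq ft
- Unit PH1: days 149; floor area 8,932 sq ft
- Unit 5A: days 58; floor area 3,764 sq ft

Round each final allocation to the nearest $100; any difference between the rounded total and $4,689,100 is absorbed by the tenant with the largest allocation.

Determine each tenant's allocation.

Totals — days 838, floor area 20,999.
Combined weights (65% days + 35% floor area): Unit 2B 0.3133; Unit 1A 0.2154; Unit 5B 0.0992; Unit PH1 0.2644; Unit 5A 0.1077.
Raw shares: Unit 2B 1,469,187.72; Unit 1A 1,009,806.46; Unit 5B 464,959.09; Unit PH1 1,240,016.31; Unit 5A 505,130.43.
At nearest $100: Unit 2B $1,469,200; Unit 1A $1,009,800; Unit 5B $465,000; Unit PH1 $1,240,000; Unit 5A $505,100. Sum = $4,689,100.
No rounding difference to absorb.

Unit 2B: $1,469,200 · Unit 1A: $1,009,800 · Unit 5B: $465,000 · Unit PH1: $1,240,000 · Unit 5A: $505,100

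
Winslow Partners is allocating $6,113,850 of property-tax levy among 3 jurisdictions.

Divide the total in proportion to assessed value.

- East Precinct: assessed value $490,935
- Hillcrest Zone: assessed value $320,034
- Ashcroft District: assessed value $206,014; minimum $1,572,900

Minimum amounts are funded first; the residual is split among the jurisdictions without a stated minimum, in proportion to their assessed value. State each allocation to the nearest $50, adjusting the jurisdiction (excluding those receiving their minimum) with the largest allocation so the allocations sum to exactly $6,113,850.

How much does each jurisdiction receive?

East Precinct: $2,748,950 · Hillcrest Zone: $1,792,000 · Ashcroft District: $1,572,900

Guaranteed amounts: Ashcroft District $1,572,900. Balance $4,540,950.
Balance split over remaining assessed value 810,969: East Precinct 2,748,947.60 → $2,748,950; Hillcrest Zone 1,792,002.40 → $1,792,000.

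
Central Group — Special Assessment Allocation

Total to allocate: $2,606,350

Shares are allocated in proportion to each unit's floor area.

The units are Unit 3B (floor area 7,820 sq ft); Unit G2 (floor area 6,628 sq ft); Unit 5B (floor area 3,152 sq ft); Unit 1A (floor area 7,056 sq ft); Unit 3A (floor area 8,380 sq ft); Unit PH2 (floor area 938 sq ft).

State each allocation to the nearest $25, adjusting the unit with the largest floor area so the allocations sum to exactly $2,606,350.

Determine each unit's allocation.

Total floor area = 33,974.
Pro-rata amounts: Unit 3B 7,820/33,974 × $2,606,350 = 599,919.26; Unit G2 6,628/33,974 × $2,606,350 = 508,473.77; Unit 5B 3,152/33,974 × $2,606,350 = 241,808.89; Unit 1A 7,056/33,974 × $2,606,350 = 541,308.22; Unit 3A 8,380/33,974 × $2,606,350 = 642,880.23; Unit PH2 938/33,974 × $2,606,350 = 71,959.63.
Rounded to nearest $25: Unit 3B $599,925; Unit G2 $508,475; Unit 5B $241,800; Unit 1A $541,300; Unit 3A $642,875; Unit PH2 $71,950. Sum = $2,606,325.
Difference $2,606,350 − $2,606,325 = +$25 applied to largest floor area (Unit 3A): Unit 3A becomes $642,900.

Unit 3B: $599,925; Unit G2: $508,475; Unit 5B: $241,800; Unit 1A: $541,300; Unit 3A: $642,900; Unit PH2: $71,950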